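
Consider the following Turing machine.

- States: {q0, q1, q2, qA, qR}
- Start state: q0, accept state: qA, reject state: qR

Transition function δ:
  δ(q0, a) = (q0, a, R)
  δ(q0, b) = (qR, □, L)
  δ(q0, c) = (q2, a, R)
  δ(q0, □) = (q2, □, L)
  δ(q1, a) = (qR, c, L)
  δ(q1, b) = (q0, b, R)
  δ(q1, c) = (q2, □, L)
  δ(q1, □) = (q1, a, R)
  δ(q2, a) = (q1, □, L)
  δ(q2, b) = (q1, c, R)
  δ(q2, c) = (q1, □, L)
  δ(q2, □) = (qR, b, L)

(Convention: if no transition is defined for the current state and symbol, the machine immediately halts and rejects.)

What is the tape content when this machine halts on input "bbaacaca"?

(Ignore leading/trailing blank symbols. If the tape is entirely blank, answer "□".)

Execution trace:
Initial: [q0]bbaacaca
Step 1: δ(q0, b) = (qR, □, L) → [qR]□□baacaca

The machine reaches the reject state qR and halts.

Final tape (ignoring leading/trailing blanks): baacaca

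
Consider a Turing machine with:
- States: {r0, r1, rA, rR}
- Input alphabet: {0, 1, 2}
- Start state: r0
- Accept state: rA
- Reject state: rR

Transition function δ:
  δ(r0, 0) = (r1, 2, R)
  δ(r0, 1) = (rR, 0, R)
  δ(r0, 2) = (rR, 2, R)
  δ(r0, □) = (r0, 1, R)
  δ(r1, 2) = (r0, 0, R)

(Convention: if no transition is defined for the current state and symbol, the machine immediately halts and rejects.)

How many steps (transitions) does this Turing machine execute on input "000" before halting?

Execution trace:
Initial: [r0]000
Step 1: δ(r0, 0) = (r1, 2, R) → 2[r1]00

No transition is defined for δ(r1, 0). By convention the machine halts and rejects.

The machine executed 1 step before halting.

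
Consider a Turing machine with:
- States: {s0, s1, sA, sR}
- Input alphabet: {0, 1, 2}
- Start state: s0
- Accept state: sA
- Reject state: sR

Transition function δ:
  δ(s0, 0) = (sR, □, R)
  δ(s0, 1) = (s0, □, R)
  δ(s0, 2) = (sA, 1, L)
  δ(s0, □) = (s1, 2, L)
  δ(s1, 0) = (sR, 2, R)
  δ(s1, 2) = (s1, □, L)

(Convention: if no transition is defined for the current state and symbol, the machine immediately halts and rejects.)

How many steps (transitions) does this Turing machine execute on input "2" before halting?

Execution trace:
Initial: [s0]2
Step 1: δ(s0, 2) = (sA, 1, L) → [sA]□1

The machine reaches the accept state sA and halts.

The machine executed 1 step before halting.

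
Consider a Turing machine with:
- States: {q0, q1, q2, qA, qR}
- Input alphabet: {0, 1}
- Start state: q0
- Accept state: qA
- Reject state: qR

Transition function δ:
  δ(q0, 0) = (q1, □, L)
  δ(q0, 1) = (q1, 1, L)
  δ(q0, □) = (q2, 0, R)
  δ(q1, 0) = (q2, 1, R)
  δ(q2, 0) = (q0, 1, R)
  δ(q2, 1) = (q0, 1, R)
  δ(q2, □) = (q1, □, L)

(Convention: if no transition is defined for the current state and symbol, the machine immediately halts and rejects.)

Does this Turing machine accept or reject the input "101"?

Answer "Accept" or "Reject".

Execution trace:
Initial: [q0]101
Step 1: δ(q0, 1) = (q1, 1, L) → [q1]□101

No transition is defined for δ(q1, □). By convention the machine halts and rejects.

Answer: Reject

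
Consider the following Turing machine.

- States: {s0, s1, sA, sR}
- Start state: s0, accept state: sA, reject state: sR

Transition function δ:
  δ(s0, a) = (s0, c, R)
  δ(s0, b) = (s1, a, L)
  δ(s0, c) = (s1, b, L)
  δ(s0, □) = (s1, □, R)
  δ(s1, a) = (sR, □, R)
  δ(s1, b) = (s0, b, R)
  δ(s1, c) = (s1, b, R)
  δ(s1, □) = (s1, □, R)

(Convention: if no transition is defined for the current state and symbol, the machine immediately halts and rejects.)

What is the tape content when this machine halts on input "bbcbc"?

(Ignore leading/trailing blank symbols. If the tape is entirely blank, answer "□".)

Execution trace:
Initial: [s0]bbcbc
Step 1: δ(s0, b) = (s1, a, L) → [s1]□abcbc
Step 2: δ(s1, □) = (s1, □, R) → □[s1]abcbc
Step 3: δ(s1, a) = (sR, □, R) → □□[sR]bcbc

The machine reaches the reject state sR and halts.

Final tape (ignoring leading/trailing blanks): bcbc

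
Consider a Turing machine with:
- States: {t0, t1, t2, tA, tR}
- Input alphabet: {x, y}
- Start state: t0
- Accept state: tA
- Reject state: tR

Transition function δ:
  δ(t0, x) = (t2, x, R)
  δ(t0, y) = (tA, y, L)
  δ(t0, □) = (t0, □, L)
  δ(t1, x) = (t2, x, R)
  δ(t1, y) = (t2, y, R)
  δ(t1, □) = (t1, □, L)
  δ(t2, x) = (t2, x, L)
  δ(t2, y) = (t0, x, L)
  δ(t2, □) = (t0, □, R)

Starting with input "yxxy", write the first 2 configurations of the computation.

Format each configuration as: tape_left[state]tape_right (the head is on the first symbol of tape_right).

Transitions applied:
Step 1: δ(t0, y) = (tA, y, L)

The first 2 configurations are:
[t0]yxxy ⊢ [tA]□yxxy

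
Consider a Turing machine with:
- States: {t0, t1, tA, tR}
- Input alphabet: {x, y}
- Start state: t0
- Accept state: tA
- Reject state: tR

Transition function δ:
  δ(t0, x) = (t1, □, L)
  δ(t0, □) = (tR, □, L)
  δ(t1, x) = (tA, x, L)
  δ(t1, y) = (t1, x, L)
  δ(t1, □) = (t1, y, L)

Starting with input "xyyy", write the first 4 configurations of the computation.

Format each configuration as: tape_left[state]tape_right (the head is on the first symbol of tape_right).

Transitions applied:
Step 1: δ(t0, x) = (t1, □, L)
Step 2: δ(t1, □) = (t1, y, L)
Step 3: δ(t1, □) = (t1, y, L)

The first 4 configurations are:
[t0]xyyy ⊢ [t1]□□yyy ⊢ [t1]□y□yyy ⊢ [t1]□yy□yyy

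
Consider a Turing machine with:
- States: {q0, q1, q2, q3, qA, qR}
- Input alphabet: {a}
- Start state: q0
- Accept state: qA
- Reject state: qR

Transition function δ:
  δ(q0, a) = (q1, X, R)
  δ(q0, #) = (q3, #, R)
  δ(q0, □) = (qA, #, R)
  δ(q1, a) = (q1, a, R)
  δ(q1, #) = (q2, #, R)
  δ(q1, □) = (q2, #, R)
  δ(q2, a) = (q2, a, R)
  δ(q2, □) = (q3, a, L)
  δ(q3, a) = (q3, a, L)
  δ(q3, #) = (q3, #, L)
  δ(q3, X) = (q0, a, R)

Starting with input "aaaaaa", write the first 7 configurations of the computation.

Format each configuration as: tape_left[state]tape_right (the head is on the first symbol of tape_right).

Transitions applied:
Step 1: δ(q0, a) = (q1, X, R)
Step 2: δ(q1, a) = (q1, a, R)
Step 3: δ(q1, a) = (q1, a, R)
Step 4: δ(q1, a) = (q1, a, R)
Step 5: δ(q1, a) = (q1, a, R)
Step 6: δ(q1, a) = (q1, a, R)

The first 7 configurations are:
[q0]aaaaaa ⊢ X[q1]aaaaa ⊢ Xa[q1]aaaa ⊢ Xaa[q1]aaa ⊢ Xaaa[q1]aa ⊢ Xaaaa[q1]a ⊢ Xaaaaa[q1]□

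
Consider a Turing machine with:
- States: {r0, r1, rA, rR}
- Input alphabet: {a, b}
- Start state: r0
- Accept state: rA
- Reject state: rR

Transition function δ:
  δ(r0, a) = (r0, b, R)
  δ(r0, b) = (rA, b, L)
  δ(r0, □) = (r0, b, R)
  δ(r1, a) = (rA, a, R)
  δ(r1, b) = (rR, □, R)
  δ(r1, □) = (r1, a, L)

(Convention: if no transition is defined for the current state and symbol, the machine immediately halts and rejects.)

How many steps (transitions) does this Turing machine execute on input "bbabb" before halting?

Execution trace:
Initial: [r0]bbabb
Step 1: δ(r0, b) = (rA, b, L) → [rA]□bbabb

The machine reaches the accept state rA and halts.

The machine executed 1 step before halting.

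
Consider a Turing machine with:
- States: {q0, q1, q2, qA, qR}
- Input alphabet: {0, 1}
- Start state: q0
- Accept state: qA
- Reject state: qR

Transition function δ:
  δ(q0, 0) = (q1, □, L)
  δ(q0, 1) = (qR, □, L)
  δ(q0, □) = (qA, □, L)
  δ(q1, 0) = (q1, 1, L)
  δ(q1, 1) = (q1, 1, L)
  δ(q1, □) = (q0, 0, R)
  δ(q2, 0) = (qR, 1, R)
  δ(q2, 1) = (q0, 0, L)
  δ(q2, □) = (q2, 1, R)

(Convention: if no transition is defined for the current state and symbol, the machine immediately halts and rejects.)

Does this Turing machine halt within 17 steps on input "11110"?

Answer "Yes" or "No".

Execution trace:
Initial: [q0]11110
Step 1: δ(q0, 1) = (qR, □, L) → [qR]□□1110

The machine reaches the reject state qR and halts.
The machine halted after 1 step (within the 17-step bound).

Answer: Yes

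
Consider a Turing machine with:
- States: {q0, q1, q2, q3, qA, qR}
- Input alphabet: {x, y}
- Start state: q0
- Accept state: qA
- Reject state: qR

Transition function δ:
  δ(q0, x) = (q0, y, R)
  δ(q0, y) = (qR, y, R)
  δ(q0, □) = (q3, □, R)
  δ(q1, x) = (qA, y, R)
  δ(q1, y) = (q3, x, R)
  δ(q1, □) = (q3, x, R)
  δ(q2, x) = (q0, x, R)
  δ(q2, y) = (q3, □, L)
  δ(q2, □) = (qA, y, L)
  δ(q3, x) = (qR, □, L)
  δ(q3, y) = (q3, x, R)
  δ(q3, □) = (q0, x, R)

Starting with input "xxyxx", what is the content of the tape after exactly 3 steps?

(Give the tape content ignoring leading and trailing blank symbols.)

Execution trace:
Initial: [q0]xxyxx
Step 1: δ(q0, x) = (q0, y, R) → y[q0]xyxx
Step 2: δ(q0, x) = (q0, y, R) → yy[q0]yxx
Step 3: δ(q0, y) = (qR, y, R) → yyy[qR]xx

The machine reaches the reject state qR and halts.

After 3 steps, the tape (ignoring leading/trailing blanks) is: yyyxx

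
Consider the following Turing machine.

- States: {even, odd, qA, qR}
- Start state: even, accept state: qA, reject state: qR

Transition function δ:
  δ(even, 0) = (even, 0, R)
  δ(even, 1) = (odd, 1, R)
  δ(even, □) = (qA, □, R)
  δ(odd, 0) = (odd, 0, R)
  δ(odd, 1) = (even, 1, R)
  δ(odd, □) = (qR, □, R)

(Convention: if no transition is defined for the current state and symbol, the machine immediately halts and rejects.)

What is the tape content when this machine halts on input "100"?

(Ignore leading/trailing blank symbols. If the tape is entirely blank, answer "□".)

Execution trace:
Initial: [even]100
Step 1: δ(even, 1) = (odd, 1, R) → 1[odd]00
Step 2: δ(odd, 0) = (odd, 0, R) → 10[odd]0
Step 3: δ(odd, 0) = (odd, 0, R) → 100[odd]□
Step 4: δ(odd, □) = (qR, □, R) → 100□[qR]□

The machine reaches the reject state qR and halts.

Final tape (ignoring leading/trailing blanks): 100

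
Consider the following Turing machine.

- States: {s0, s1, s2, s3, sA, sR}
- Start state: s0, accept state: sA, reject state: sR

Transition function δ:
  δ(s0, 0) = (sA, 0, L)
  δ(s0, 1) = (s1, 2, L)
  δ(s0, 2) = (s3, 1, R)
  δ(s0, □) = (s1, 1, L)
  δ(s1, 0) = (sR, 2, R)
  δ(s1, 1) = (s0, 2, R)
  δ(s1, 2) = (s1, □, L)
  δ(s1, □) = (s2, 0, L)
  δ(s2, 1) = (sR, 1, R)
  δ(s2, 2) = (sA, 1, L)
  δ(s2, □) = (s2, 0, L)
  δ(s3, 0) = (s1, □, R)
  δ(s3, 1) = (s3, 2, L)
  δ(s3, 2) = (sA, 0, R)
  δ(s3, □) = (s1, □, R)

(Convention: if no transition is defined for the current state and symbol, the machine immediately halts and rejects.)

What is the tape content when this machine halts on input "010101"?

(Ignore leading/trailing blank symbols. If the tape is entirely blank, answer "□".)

Execution trace:
Initial: [s0]010101
Step 1: δ(s0, 0) = (sA, 0, L) → [sA]□010101

The machine reaches the accept state sA and halts.

Final tape (ignoring leading/trailing blanks): 010101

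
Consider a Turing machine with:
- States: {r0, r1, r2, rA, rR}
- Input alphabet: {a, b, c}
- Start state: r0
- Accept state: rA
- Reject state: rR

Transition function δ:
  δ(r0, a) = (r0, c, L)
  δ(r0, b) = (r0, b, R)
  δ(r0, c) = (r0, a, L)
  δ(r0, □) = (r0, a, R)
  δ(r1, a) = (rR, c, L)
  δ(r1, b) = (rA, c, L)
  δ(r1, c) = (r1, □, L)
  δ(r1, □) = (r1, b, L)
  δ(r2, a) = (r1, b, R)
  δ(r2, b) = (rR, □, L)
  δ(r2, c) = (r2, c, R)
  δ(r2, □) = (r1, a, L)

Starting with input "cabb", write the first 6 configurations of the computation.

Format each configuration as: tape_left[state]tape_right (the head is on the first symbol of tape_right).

Transitions applied:
Step 1: δ(r0, c) = (r0, a, L)
Step 2: δ(r0, □) = (r0, a, R)
Step 3: δ(r0, a) = (r0, c, L)
Step 4: δ(r0, a) = (r0, c, L)
Step 5: δ(r0, □) = (r0, a, R)

The first 6 configurations are:
[r0]cabb ⊢ [r0]□aabb ⊢ a[r0]aabb ⊢ [r0]acabb ⊢ [r0]□ccabb ⊢ a[r0]ccabb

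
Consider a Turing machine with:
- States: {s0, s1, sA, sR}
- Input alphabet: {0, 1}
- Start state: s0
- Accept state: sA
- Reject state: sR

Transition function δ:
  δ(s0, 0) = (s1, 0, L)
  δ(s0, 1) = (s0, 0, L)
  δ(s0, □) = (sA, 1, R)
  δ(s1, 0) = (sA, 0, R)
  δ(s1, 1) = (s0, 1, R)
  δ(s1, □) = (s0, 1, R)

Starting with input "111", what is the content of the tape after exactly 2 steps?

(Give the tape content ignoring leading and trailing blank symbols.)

Execution trace:
Initial: [s0]111
Step 1: δ(s0, 1) = (s0, 0, L) → [s0]□011
Step 2: δ(s0, □) = (sA, 1, R) → 1[sA]011

The machine reaches the accept state sA and halts.

After 2 steps, the tape (ignoring leading/trailing blanks) is: 1011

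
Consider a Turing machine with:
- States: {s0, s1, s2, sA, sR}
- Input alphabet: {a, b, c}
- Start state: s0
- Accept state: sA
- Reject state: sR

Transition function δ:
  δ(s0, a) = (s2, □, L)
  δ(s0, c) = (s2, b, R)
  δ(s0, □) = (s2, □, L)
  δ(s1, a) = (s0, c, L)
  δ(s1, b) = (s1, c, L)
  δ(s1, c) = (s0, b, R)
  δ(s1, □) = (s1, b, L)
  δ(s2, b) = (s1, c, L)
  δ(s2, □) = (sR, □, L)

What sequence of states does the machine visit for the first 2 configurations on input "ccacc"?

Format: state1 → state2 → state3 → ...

Execution trace:
Initial: [s0]ccacc
Step 1: δ(s0, c) = (s2, b, R) → b[s2]cacc

No transition is defined for δ(s2, c). By convention the machine halts and rejects.

State sequence: s0 → s2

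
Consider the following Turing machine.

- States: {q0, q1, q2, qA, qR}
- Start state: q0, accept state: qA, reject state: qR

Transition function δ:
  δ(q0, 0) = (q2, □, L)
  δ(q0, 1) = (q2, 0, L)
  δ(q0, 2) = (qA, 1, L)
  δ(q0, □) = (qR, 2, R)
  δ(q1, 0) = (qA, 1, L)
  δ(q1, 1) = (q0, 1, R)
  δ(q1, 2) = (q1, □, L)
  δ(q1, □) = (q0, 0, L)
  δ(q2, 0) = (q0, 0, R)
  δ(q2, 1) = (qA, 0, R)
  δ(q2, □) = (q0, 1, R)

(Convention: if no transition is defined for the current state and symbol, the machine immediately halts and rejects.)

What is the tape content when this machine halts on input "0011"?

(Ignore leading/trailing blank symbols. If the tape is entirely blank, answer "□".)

Execution trace:
Initial: [q0]0011
Step 1: δ(q0, 0) = (q2, □, L) → [q2]□□011
Step 2: δ(q2, □) = (q0, 1, R) → 1[q0]□011
Step 3: δ(q0, □) = (qR, 2, R) → 12[qR]011

The machine reaches the reject state qR and halts.

Final tape (ignoring leading/trailing blanks): 12011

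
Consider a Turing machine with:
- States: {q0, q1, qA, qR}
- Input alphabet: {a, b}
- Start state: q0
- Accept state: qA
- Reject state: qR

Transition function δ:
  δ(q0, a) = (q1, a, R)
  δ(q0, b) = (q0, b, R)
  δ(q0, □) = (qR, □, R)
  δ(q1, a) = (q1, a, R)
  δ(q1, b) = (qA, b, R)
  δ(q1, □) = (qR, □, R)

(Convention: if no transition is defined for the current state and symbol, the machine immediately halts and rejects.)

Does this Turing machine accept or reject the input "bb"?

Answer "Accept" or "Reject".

Execution trace:
Initial: [q0]bb
Step 1: δ(q0, b) = (q0, b, R) → b[q0]b
Step 2: δ(q0, b) = (q0, b, R) → bb[q0]□
Step 3: δ(q0, □) = (qR, □, R) → bb□[qR]□

The machine reaches the reject state qR and halts.

Answer: Reject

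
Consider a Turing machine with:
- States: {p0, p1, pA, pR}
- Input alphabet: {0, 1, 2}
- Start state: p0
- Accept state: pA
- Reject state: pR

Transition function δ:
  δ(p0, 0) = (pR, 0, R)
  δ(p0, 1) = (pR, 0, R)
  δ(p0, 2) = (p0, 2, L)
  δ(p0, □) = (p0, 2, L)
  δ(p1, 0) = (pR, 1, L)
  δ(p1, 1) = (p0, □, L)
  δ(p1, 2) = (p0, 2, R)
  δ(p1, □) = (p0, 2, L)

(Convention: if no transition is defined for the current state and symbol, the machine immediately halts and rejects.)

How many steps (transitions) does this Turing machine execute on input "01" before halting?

Execution trace:
Initial: [p0]01
Step 1: δ(p0, 0) = (pR, 0, R) → 0[pR]1

The machine reaches the reject state pR and halts.

The machine executed 1 step before halting.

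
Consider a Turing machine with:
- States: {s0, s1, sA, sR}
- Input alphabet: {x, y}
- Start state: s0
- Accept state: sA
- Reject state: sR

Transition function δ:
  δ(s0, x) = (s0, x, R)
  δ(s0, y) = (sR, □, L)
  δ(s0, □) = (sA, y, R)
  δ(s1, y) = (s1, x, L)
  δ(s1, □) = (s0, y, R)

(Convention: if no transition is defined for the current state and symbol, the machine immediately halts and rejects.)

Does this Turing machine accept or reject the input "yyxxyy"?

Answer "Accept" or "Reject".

Execution trace:
Initial: [s0]yyxxyy
Step 1: δ(s0, y) = (sR, □, L) → [sR]□□yxxyy

The machine reaches the reject state sR and halts.

Answer: Reject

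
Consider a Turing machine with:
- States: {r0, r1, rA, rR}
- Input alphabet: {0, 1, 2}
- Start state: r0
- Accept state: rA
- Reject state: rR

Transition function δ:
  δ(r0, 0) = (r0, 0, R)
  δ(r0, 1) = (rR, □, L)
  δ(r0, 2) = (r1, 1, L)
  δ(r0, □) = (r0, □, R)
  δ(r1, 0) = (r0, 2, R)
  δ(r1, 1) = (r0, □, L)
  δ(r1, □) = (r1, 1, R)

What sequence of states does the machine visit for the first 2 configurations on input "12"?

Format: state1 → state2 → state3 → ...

Execution trace:
Initial: [r0]12
Step 1: δ(r0, 1) = (rR, □, L) → [rR]□□2

The machine reaches the reject state rR and halts.

State sequence: r0 → rR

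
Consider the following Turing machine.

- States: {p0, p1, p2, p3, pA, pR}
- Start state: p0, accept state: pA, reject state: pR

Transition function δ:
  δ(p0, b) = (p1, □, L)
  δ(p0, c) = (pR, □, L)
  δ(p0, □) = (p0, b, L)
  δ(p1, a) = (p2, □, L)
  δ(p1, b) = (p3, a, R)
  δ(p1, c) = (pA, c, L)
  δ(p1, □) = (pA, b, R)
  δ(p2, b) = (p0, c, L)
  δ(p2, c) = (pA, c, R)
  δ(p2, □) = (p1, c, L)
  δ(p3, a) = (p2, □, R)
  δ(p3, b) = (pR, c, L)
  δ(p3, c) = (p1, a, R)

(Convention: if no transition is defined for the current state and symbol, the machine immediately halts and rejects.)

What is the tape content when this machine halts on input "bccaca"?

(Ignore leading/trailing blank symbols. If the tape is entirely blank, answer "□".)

Execution trace:
Initial: [p0]bccaca
Step 1: δ(p0, b) = (p1, □, L) → [p1]□□ccaca
Step 2: δ(p1, □) = (pA, b, R) → b[pA]□ccaca

The machine reaches the accept state pA and halts.

Final tape (ignoring leading/trailing blanks): b□ccaca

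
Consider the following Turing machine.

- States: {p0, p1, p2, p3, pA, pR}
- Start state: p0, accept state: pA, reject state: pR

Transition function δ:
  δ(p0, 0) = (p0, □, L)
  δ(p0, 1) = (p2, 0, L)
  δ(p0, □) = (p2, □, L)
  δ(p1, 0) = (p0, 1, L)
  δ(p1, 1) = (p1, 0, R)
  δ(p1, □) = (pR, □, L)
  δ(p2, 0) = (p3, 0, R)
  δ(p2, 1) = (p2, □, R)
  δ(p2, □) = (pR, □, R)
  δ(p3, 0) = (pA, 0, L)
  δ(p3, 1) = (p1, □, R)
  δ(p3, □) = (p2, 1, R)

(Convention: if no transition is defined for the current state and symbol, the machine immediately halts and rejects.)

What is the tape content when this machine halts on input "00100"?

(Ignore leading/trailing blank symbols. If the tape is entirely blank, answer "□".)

Execution trace:
Initial: [p0]00100
Step 1: δ(p0, 0) = (p0, □, L) → [p0]□□0100
Step 2: δ(p0, □) = (p2, □, L) → [p2]□□□0100
Step 3: δ(p2, □) = (pR, □, R) → □[pR]□□0100

The machine reaches the reject state pR and halts.

Final tape (ignoring leading/trailing blanks): 0100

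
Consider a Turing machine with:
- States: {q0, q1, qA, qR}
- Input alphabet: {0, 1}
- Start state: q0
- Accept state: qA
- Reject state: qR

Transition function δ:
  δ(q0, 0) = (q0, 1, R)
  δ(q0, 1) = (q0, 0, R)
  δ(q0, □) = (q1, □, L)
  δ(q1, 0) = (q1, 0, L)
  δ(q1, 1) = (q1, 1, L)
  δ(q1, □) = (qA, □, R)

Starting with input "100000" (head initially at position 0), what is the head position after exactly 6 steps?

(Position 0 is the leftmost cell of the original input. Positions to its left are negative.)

Execution trace (head position shown):
Step 0: [q0]100000  (head at position 0)
Step 1: move right → 0[q0]00000  (head at position 1)
Step 2: move right → 01[q0]0000  (head at position 2)
Step 3: move right → 011[q0]000  (head at position 3)
Step 4: move right → 0111[q0]00  (head at position 4)
Step 5: move right → 01111[q0]0  (head at position 5)
Step 6: move right → 011111[q0]□  (head at position 6)

After 6 steps, the head is at position 6.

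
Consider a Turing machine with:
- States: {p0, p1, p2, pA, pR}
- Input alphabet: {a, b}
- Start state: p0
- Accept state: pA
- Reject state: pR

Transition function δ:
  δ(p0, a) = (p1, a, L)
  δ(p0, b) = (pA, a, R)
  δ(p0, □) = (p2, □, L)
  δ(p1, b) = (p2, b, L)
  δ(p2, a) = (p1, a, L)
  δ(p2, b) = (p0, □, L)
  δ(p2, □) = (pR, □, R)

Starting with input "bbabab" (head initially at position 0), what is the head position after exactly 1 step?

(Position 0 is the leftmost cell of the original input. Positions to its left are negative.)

Execution trace (head position shown):
Step 0: [p0]bbabab  (head at position 0)
Step 1: move right → a[pA]babab  (head at position 1)

After 1 step, the head is at position 1.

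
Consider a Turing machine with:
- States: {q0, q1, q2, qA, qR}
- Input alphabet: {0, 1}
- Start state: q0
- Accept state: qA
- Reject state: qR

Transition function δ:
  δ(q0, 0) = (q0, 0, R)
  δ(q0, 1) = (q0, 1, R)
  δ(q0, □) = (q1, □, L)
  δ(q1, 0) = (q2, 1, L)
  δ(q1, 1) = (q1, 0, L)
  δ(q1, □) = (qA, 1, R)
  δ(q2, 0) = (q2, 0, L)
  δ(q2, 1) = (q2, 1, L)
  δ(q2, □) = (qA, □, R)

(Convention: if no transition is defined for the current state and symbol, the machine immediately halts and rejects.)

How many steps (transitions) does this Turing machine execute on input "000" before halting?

Execution trace:
Initial: [q0]000
Step 1: δ(q0, 0) = (q0, 0, R) → 0[q0]00
Step 2: δ(q0, 0) = (q0, 0, R) → 00[q0]0
Step 3: δ(q0, 0) = (q0, 0, R) → 000[q0]□
Step 4: δ(q0, □) = (q1, □, L) → 00[q1]0□
Step 5: δ(q1, 0) = (q2, 1, L) → 0[q2]01□
Step 6: δ(q2, 0) = (q2, 0, L) → [q2]001□
Step 7: δ(q2, 0) = (q2, 0, L) → [q2]□001□
Step 8: δ(q2, □) = (qA, □, R) → □[qA]001□

The machine reaches the accept state qA and halts.

The machine executed 8 steps before halting.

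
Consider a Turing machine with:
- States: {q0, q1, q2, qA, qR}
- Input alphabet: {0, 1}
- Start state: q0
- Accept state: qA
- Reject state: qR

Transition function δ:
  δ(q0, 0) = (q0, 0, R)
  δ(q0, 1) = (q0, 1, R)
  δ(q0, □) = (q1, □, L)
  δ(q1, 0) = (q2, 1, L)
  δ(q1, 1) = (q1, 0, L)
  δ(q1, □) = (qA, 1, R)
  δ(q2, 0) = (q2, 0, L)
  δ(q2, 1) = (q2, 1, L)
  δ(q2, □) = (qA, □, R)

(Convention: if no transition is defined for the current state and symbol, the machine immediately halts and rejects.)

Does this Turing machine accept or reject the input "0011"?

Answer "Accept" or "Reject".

Execution trace:
Initial: [q0]0011
Step 1: δ(q0, 0) = (q0, 0, R) → 0[q0]011
Step 2: δ(q0, 0) = (q0, 0, R) → 00[q0]11
Step 3: δ(q0, 1) = (q0, 1, R) → 001[q0]1
Step 4: δ(q0, 1) = (q0, 1, R) → 0011[q0]□
Step 5: δ(q0, □) = (q1, □, L) → 001[q1]1□
Step 6: δ(q1, 1) = (q1, 0, L) → 00[q1]10□
Step 7: δ(q1, 1) = (q1, 0, L) → 0[q1]000□
Step 8: δ(q1, 0) = (q2, 1, L) → [q2]0100□
Step 9: δ(q2, 0) = (q2, 0, L) → [q2]□0100□
Step 10: δ(q2, □) = (qA, □, R) → □[qA]0100□

The machine reaches the accept state qA and halts.

Answer: Accept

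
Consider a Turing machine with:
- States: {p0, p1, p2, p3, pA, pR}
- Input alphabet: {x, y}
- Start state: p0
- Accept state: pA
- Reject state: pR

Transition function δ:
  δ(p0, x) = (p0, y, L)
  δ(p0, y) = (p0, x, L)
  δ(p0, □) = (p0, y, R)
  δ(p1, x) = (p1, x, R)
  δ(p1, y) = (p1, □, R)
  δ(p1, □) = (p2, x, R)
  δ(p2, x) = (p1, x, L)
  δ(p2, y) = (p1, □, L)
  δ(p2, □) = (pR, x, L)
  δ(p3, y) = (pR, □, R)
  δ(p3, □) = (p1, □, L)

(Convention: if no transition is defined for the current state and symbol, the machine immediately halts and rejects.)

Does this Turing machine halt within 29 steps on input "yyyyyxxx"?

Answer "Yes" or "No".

Execution trace:
Initial: [p0]yyyyyxxx
Step 1: δ(p0, y) = (p0, x, L) → [p0]□xyyyyxxx
Step 2: δ(p0, □) = (p0, y, R) → y[p0]xyyyyxxx
Step 3: δ(p0, x) = (p0, y, L) → [p0]yyyyyyxxx
Step 4: δ(p0, y) = (p0, x, L) → [p0]□xyyyyyxxx
Step 5: δ(p0, □) = (p0, y, R) → y[p0]xyyyyyxxx
Step 6: δ(p0, x) = (p0, y, L) → [p0]yyyyyyyxxx
Step 7: δ(p0, y) = (p0, x, L) → [p0]□xyyyyyyxxx
Step 8: δ(p0, □) = (p0, y, R) → y[p0]xyyyyyyxxx
Step 9: δ(p0, x) = (p0, y, L) → [p0]yyyyyyyyxxx
Step 10: δ(p0, y) = (p0, x, L) → [p0]□xyyyyyyyxxx
Step 11: δ(p0, □) = (p0, y, R) → y[p0]xyyyyyyyxxx
Step 12: δ(p0, x) = (p0, y, L) → [p0]yyyyyyyyyxxx
Step 13: δ(p0, y) = (p0, x, L) → [p0]□xyyyyyyyyxxx
Step 14: δ(p0, □) = (p0, y, R) → y[p0]xyyyyyyyyxxx
Step 15: δ(p0, x) = (p0, y, L) → [p0]yyyyyyyyyyxxx
Step 16: δ(p0, y) = (p0, x, L) → [p0]□xyyyyyyyyyxxx
Step 17: δ(p0, □) = (p0, y, R) → y[p0]xyyyyyyyyyxxx
Step 18: δ(p0, x) = (p0, y, L) → [p0]yyyyyyyyyyyxxx
Step 19: δ(p0, y) = (p0, x, L) → [p0]□xyyyyyyyyyyxxx
Step 20: δ(p0, □) = (p0, y, R) → y[p0]xyyyyyyyyyyxxx
Step 21: δ(p0, x) = (p0, y, L) → [p0]yyyyyyyyyyyyxxx
Step 22: δ(p0, y) = (p0, x, L) → [p0]□xyyyyyyyyyyyxxx
Step 23: δ(p0, □) = (p0, y, R) → y[p0]xyyyyyyyyyyyxxx
Step 24: δ(p0, x) = (p0, y, L) → [p0]yyyyyyyyyyyyyxxx
Step 25: δ(p0, y) = (p0, x, L) → [p0]□xyyyyyyyyyyyyxxx
Step 26: δ(p0, □) = (p0, y, R) → y[p0]xyyyyyyyyyyyyxxx
Step 27: δ(p0, x) = (p0, y, L) → [p0]yyyyyyyyyyyyyyxxx
Step 28: δ(p0, y) = (p0, x, L) → [p0]□xyyyyyyyyyyyyyxxx
Step 29: δ(p0, □) = (p0, y, R) → y[p0]xyyyyyyyyyyyyyxxx

The machine has not reached a halting state after 29 steps.
The machine did not halt within the 29-step bound.

Answer: No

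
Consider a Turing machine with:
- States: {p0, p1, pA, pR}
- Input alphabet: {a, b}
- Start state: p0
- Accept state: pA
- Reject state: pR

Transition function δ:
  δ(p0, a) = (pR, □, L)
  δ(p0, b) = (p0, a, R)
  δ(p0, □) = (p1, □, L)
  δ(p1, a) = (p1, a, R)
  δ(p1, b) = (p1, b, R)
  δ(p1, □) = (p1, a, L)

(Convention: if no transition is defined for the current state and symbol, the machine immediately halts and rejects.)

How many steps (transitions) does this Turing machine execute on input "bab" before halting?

Execution trace:
Initial: [p0]bab
Step 1: δ(p0, b) = (p0, a, R) → a[p0]ab
Step 2: δ(p0, a) = (pR, □, L) → [pR]a□b

The machine reaches the reject state pR and halts.

The machine executed 2 steps before halting.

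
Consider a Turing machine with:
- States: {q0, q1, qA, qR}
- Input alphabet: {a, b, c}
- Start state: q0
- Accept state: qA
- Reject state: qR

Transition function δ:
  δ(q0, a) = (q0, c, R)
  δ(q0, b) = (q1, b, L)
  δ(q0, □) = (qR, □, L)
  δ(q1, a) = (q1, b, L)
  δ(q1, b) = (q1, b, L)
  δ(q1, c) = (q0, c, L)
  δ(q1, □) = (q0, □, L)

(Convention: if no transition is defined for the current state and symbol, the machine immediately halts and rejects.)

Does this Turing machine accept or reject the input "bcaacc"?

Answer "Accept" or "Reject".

Execution trace:
Initial: [q0]bcaacc
Step 1: δ(q0, b) = (q1, b, L) → [q1]□bcaacc
Step 2: δ(q1, □) = (q0, □, L) → [q0]□□bcaacc
Step 3: δ(q0, □) = (qR, □, L) → [qR]□□□bcaacc

The machine reaches the reject state qR and halts.

Answer: Reject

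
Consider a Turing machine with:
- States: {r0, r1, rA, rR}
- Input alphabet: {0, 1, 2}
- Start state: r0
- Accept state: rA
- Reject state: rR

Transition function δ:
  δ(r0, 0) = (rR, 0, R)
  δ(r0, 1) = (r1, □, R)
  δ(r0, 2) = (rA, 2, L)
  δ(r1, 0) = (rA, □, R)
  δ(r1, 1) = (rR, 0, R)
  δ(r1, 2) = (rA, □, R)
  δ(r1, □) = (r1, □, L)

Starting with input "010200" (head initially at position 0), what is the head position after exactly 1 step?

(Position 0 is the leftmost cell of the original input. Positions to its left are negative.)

Execution trace (head position shown):
Step 0: [r0]010200  (head at position 0)
Step 1: move right → 0[rR]10200  (head at position 1)

After 1 step, the head is at position 1.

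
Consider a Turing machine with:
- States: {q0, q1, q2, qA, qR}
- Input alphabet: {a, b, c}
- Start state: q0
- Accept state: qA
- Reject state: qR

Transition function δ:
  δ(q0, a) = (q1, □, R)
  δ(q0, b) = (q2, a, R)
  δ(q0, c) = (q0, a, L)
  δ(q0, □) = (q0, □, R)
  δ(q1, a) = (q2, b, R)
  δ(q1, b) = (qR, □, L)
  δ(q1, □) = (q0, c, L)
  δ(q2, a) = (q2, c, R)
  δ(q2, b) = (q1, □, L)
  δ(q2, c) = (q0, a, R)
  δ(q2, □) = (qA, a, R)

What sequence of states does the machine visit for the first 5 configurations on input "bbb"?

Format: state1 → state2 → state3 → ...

Execution trace:
Initial: [q0]bbb
Step 1: δ(q0, b) = (q2, a, R) → a[q2]bb
Step 2: δ(q2, b) = (q1, □, L) → [q1]a□b
Step 3: δ(q1, a) = (q2, b, R) → b[q2]□b
Step 4: δ(q2, □) = (qA, a, R) → ba[qA]b

The machine reaches the accept state qA and halts.

State sequence: q0 → q2 → q1 → q2 → qA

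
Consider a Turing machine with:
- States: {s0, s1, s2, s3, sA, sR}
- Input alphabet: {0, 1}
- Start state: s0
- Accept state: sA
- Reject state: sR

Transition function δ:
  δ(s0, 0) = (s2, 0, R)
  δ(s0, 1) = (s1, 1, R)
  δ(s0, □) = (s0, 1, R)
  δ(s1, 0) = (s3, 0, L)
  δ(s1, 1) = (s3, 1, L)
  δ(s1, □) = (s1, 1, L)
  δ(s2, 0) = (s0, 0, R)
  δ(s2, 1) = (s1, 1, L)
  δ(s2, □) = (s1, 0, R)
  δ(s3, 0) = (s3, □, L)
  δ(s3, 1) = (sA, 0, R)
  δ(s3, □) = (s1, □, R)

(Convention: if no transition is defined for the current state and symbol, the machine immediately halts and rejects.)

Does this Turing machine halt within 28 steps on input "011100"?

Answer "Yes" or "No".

Execution trace:
Initial: [s0]011100
Step 1: δ(s0, 0) = (s2, 0, R) → 0[s2]11100
Step 2: δ(s2, 1) = (s1, 1, L) → [s1]011100
Step 3: δ(s1, 0) = (s3, 0, L) → [s3]□011100
Step 4: δ(s3, □) = (s1, □, R) → □[s1]011100
Step 5: δ(s1, 0) = (s3, 0, L) → [s3]□011100
Step 6: δ(s3, □) = (s1, □, R) → □[s1]011100
Step 7: δ(s1, 0) = (s3, 0, L) → [s3]□011100
Step 8: δ(s3, □) = (s1, □, R) → □[s1]011100
Step 9: δ(s1, 0) = (s3, 0, L) → [s3]□011100
Step 10: δ(s3, □) = (s1, □, R) → □[s1]011100
Step 11: δ(s1, 0) = (s3, 0, L) → [s3]□011100
Step 12: δ(s3, □) = (s1, □, R) → □[s1]011100
Step 13: δ(s1, 0) = (s3, 0, L) → [s3]□011100
Step 14: δ(s3, □) = (s1, □, R) → □[s1]011100
Step 15: δ(s1, 0) = (s3, 0, L) → [s3]□011100
Step 16: δ(s3, □) = (s1, □, R) → □[s1]011100
Step 17: δ(s1, 0) = (s3, 0, L) → [s3]□011100
Step 18: δ(s3, □) = (s1, □, R) → □[s1]011100
Step 19: δ(s1, 0) = (s3, 0, L) → [s3]□011100
Step 20: δ(s3, □) = (s1, □, R) → □[s1]011100
Step 21: δ(s1, 0) = (s3, 0, L) → [s3]□011100
Step 22: δ(s3, □) = (s1, □, R) → □[s1]011100
Step 23: δ(s1, 0) = (s3, 0, L) → [s3]□011100
Step 24: δ(s3, □) = (s1, □, R) → □[s1]011100
Step 25: δ(s1, 0) = (s3, 0, L) → [s3]□011100
Step 26: δ(s3, □) = (s1, □, R) → □[s1]011100
Step 27: δ(s1, 0) = (s3, 0, L) → [s3]□011100
Step 28: δ(s3, □) = (s1, □, R) → □[s1]011100

The machine has not reached a halting state after 28 steps.
The machine did not halt within the 28-step bound.

Answer: No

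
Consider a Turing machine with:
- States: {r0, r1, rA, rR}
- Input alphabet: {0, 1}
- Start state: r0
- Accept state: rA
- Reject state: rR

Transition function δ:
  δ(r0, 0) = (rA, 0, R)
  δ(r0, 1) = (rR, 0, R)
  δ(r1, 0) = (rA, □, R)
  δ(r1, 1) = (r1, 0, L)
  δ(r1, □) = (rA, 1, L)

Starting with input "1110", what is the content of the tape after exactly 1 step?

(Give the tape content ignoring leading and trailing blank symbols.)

Execution trace:
Initial: [r0]1110
Step 1: δ(r0, 1) = (rR, 0, R) → 0[rR]110

The machine reaches the reject state rR and halts.

After 1 step, the tape (ignoring leading/trailing blanks) is: 0110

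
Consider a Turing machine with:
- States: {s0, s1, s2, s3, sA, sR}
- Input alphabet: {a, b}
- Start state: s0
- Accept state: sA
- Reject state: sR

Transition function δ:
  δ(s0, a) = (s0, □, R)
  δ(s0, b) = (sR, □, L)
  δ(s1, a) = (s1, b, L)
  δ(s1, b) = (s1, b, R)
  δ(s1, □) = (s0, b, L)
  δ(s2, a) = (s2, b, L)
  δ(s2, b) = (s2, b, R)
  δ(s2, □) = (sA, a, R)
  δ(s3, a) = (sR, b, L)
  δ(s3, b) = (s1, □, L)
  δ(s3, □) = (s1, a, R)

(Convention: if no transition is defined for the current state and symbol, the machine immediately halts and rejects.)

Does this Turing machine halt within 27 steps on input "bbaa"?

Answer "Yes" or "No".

Execution trace:
Initial: [s0]bbaa
Step 1: δ(s0, b) = (sR, □, L) → [sR]□□baa

The machine reaches the reject state sR and halts.
The machine halted after 1 step (within the 27-step bound).

Answer: Yes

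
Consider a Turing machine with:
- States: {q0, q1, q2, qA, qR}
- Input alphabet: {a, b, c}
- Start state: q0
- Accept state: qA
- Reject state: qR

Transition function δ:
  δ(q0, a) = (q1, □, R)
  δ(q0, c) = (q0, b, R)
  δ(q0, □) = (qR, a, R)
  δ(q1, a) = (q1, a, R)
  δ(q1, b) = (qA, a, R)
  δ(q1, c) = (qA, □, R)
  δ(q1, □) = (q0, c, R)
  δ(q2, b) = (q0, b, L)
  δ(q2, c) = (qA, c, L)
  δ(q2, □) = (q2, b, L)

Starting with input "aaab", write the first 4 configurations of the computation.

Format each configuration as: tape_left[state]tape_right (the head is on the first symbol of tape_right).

Transitions applied:
Step 1: δ(q0, a) = (q1, □, R)
Step 2: δ(q1, a) = (q1, a, R)
Step 3: δ(q1, a) = (q1, a, R)

The first 4 configurations are:
[q0]aaab ⊢ □[q1]aab ⊢ □a[q1]ab ⊢ □aa[q1]b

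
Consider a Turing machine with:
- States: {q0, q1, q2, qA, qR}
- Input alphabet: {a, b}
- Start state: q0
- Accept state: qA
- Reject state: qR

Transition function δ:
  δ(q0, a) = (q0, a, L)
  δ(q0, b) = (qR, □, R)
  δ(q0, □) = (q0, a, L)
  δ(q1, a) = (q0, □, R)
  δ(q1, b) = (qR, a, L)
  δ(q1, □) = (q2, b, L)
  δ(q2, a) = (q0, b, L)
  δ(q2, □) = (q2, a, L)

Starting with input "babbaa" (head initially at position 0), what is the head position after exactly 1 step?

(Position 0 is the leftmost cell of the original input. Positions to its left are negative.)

Execution trace (head position shown):
Step 0: [q0]babbaa  (head at position 0)
Step 1: move right → □[qR]abbaa  (head at position 1)

After 1 step, the head is at position 1.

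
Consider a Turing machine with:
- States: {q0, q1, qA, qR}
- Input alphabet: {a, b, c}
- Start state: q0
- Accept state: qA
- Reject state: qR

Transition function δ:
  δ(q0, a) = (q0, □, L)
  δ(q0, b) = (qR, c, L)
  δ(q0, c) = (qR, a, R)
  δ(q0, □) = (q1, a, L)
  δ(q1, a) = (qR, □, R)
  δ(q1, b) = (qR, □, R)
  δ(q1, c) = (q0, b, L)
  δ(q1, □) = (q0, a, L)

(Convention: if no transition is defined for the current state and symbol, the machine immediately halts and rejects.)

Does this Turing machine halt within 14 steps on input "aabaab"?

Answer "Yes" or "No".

Execution trace:
Initial: [q0]aabaab
Step 1: δ(q0, a) = (q0, □, L) → [q0]□□abaab
Step 2: δ(q0, □) = (q1, a, L) → [q1]□a□abaab
Step 3: δ(q1, □) = (q0, a, L) → [q0]□aa□abaab
Step 4: δ(q0, □) = (q1, a, L) → [q1]□aaa□abaab
Step 5: δ(q1, □) = (q0, a, L) → [q0]□aaaa□abaab
Step 6: δ(q0, □) = (q1, a, L) → [q1]□aaaaa□abaab
Step 7: δ(q1, □) = (q0, a, L) → [q0]□aaaaaa□abaab
Step 8: δ(q0, □) = (q1, a, L) → [q1]□aaaaaaa□abaab
Step 9: δ(q1, □) = (q0, a, L) → [q0]□aaaaaaaa□abaab
Step 10: δ(q0, □) = (q1, a, L) → [q1]□aaaaaaaaa□abaab
Step 11: δ(q1, □) = (q0, a, L) → [q0]□aaaaaaaaaa□abaab
Step 12: δ(q0, □) = (q1, a, L) → [q1]□aaaaaaaaaaa□abaab
Step 13: δ(q1, □) = (q0, a, L) → [q0]□aaaaaaaaaaaa□abaab
Step 14: δ(q0, □) = (q1, a, L) → [q1]□aaaaaaaaaaaaa□abaab

The machine has not reached a halting state after 14 steps.
The machine did not halt within the 14-step bound.

Answer: No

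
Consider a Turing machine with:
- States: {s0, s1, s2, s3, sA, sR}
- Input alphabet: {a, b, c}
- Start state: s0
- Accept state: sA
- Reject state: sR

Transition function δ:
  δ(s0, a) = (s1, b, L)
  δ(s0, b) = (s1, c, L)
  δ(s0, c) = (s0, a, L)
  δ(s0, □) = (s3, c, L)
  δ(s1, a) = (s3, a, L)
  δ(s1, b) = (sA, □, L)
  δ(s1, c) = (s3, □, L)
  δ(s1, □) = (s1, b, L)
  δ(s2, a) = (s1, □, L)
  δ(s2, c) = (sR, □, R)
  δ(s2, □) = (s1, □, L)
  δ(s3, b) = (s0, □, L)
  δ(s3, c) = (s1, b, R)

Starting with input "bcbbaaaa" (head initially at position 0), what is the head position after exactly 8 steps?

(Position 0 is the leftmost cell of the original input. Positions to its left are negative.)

Execution trace (head position shown):
Step 0: [s0]bcbbaaaa  (head at position 0)
Step 1: move left → [s1]□ccbbaaaa  (head at position -1)
Step 2: move left → [s1]□bccbbaaaa  (head at position -2)
Step 3: move left → [s1]□bbccbbaaaa  (head at position -3)
Step 4: move left → [s1]□bbbccbbaaaa  (head at position -4)
Step 5: move left → [s1]□bbbbccbbaaaa  (head at position -5)
Step 6: move left → [s1]□bbbbbccbbaaaa  (head at position -6)
Step 7: move left → [s1]□bbbbbbccbbaaaa  (head at position -7)
Step 8: move left → [s1]□bbbbbbbccbbaaaa  (head at position -8)

After 8 steps, the head is at position -8.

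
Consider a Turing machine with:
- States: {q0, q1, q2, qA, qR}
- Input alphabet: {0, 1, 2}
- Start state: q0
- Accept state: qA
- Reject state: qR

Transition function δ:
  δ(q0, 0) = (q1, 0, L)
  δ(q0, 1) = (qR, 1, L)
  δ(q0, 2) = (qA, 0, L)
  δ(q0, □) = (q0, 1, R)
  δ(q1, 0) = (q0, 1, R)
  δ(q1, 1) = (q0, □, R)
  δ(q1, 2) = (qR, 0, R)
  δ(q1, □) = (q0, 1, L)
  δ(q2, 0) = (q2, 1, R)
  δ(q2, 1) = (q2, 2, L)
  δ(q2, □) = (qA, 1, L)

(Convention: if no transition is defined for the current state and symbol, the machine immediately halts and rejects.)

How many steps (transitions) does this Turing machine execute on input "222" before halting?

Execution trace:
Initial: [q0]222
Step 1: δ(q0, 2) = (qA, 0, L) → [qA]□022

The machine reaches the accept state qA and halts.

The machine executed 1 step before halting.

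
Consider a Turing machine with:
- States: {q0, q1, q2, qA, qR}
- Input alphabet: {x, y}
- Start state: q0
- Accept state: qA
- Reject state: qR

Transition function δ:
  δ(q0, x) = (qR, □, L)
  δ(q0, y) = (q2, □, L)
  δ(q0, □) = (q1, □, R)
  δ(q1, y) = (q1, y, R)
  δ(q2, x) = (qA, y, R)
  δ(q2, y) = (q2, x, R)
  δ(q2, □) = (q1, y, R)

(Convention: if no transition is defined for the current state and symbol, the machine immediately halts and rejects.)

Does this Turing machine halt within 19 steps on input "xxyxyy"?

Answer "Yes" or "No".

Execution trace:
Initial: [q0]xxyxyy
Step 1: δ(q0, x) = (qR, □, L) → [qR]□□xyxyy

The machine reaches the reject state qR and halts.
The machine halted after 1 step (within the 19-step bound).

Answer: Yes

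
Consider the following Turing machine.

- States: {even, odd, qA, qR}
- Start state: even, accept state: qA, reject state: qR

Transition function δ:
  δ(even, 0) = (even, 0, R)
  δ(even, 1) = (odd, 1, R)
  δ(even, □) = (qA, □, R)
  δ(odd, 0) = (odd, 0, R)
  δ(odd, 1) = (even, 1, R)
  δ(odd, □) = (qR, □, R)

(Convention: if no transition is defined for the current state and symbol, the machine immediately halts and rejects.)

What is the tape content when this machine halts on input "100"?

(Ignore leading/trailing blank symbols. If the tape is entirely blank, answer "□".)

Execution trace:
Initial: [even]100
Step 1: δ(even, 1) = (odd, 1, R) → 1[odd]00
Step 2: δ(odd, 0) = (odd, 0, R) → 10[odd]0
Step 3: δ(odd, 0) = (odd, 0, R) → 100[odd]□
Step 4: δ(odd, □) = (qR, □, R) → 100□[qR]□

The machine reaches the reject state qR and halts.

Final tape (ignoring leading/trailing blanks): 100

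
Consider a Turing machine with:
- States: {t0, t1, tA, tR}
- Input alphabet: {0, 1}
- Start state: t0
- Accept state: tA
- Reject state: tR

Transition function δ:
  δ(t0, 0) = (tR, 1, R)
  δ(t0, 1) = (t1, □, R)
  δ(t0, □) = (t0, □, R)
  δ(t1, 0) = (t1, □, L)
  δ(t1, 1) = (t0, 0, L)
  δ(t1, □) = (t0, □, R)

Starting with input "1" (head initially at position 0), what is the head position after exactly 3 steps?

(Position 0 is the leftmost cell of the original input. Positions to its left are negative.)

Execution trace (head position shown):
Step 0: [t0]1  (head at position 0)
Step 1: move right → □[t1]□  (head at position 1)
Step 2: move right → □□[t0]□  (head at position 2)
Step 3: move right → □□□[t0]□  (head at position 3)

After 3 steps, the head is at position 3.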